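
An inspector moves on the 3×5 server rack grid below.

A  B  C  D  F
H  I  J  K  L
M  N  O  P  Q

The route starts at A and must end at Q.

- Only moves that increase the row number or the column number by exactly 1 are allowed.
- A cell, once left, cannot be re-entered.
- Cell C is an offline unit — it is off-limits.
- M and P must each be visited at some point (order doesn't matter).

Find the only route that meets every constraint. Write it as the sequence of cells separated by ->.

A -> H -> M -> N -> O -> P -> Q

Moves only go right or down, so the column and row indices never decrease.
Route from A: 2× down (reaching M), 4× right (reaching Q) — 6 moves in all.
Check: all required cells visited.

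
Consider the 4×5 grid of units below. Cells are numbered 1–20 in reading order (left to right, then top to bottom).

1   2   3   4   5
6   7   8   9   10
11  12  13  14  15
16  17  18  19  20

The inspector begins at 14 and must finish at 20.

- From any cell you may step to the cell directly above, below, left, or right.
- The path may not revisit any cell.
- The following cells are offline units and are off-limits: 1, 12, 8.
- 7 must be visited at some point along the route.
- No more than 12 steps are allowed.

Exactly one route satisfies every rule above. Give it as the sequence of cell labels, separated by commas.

14, 9, 4, 3, 2, 7, 6, 11, 16, 17, 18, 19, 20

The 12-move cap with required stops at 7 leaves no slack for detours.
Route from 14: up 2 to 4, left 2 to 2, down 1 to 7, left 1 to 6, down 2 to 16, right 4 to 20 — 12 moves in all.
Check: all required cells visited; 12 ≤ 12 moves.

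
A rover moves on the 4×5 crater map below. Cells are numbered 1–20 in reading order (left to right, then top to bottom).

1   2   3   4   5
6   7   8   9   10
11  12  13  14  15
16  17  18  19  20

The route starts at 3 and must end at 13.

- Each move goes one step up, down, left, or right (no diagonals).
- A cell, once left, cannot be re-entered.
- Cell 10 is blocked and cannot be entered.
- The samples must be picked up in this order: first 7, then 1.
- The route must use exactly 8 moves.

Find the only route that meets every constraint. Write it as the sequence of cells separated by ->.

The waypoints must appear in the order 7, 1, with no cell reused.
Route from 3: down to 8, left to 7, up to 2, left to 1, 2× down (reaching 11), 2× right (reaching 13) — 8 moves in all.
Check: order respected (7 at step 2, 1 at step 4); 8 moves as required.

3 -> 8 -> 7 -> 2 -> 1 -> 6 -> 11 -> 12 -> 13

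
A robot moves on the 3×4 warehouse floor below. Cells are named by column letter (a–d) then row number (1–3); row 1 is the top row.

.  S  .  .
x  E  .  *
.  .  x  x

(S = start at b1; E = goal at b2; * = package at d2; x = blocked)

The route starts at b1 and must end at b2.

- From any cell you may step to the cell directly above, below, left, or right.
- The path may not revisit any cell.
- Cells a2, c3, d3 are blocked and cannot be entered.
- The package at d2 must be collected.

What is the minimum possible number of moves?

5

Any route passes through d2 somewhere between b1 and b2. Summing Manhattan distances along the two legs (b1 → d2 → b2) gives a lower bound of 3 + 2 = 5 moves.
A route of 5 moves achieves this: b1 → c1 → d1 → d2 → c2 → b2.
Since 5 matches the lower bound, it is optimal.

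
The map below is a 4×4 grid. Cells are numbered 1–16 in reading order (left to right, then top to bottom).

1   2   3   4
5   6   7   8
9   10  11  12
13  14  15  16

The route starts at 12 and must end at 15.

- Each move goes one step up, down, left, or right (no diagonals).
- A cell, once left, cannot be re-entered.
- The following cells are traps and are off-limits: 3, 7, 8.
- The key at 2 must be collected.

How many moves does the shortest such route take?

10

Any route passes through 2 somewhere between 12 and 15. Summing Manhattan distances along the two legs (12 → 2 → 15) gives a lower bound of 4 + 4 = 8 moves.
The shortest route satisfying every rule uses 10 moves: 12 → 11 → 10 → 6 → 2 → 1 → 5 → 9 → 13 → 14 → 15.
The bound of 8 isn't tight here; checking systematically, no route of length 8 through 9 satisfies every constraint, so 10 is the minimum.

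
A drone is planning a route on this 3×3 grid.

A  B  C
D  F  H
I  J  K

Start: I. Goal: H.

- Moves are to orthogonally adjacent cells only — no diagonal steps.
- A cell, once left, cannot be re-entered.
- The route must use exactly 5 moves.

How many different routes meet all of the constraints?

Need simple routes of exactly 5 moves from I to H (Manhattan distance 3, so 1 moves are spent on a detour and 1 undoing it).
Enumerating: I D A B F H | I D A B C H | I D F B C H | I D F J K H | I J F B C H.
That gives 5 routes.

5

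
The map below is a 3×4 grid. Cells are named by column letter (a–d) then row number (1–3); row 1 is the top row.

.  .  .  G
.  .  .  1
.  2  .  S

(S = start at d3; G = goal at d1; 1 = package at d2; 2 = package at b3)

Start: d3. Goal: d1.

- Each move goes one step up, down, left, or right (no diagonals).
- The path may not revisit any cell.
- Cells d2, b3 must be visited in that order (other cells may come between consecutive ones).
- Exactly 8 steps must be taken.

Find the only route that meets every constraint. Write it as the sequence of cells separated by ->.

d3 -> d2 -> c2 -> c3 -> b3 -> b2 -> b1 -> c1 -> d1

The waypoints must appear in the order d2, b3, with no cell reused.
Route from d3: up 1 to d2, left 1 to c2, down 1 to c3, left 1 to b3, up 2 to b1, right 2 to d1 — 8 moves in all.
Check: order respected (1 at step 1, 2 at step 4); 8 moves as required.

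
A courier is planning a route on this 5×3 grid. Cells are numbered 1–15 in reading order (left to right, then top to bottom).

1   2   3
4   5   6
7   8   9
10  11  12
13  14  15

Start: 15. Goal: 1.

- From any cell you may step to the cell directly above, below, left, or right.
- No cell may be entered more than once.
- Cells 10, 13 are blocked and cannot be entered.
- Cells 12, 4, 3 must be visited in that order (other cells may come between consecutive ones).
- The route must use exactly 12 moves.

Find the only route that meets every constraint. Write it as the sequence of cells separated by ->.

15 -> 14 -> 11 -> 12 -> 9 -> 8 -> 7 -> 4 -> 5 -> 6 -> 3 -> 2 -> 1

The waypoints must appear in the order 12, 4, 3, with no cell reused.
Route from 15: left 1 to 14, up 1 to 11, right 1 to 12, up 1 to 9, left 2 to 7, up 1 to 4, right 2 to 6, up 1 to 3, left 2 to 1 — 12 moves in all.
Check: order respected (12 at step 3, 4 at step 7, 3 at step 10); 12 moves as required.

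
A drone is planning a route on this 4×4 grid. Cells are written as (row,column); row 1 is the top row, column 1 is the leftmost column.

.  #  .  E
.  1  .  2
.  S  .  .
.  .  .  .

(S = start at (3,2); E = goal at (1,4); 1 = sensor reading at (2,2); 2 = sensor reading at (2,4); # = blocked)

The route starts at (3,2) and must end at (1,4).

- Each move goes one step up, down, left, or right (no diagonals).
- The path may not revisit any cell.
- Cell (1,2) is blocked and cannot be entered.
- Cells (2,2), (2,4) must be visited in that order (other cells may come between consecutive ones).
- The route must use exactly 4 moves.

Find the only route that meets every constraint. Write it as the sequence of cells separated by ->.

The waypoints must appear in the order (2,2), (2,4), with no cell reused.
Route from (3,2): up to (2,2), 2× right (reaching (2,4)), up to (1,4) — 4 moves in all.
Check: order respected (1 at step 1, 2 at step 3); 4 moves as required.

(3,2) -> (2,2) -> (2,3) -> (2,4) -> (1,4)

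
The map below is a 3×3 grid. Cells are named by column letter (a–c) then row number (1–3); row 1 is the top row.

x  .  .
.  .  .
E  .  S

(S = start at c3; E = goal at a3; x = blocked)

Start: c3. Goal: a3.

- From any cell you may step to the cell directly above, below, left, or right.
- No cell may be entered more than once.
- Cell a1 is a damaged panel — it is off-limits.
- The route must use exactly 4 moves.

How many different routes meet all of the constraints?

3

Need simple routes of exactly 4 moves from c3 to a3 (Manhattan distance 2, so 1 moves are spent on a detour and 1 undoing it).
Enumerating: c3 c2 b2 b3 a3 | c3 c2 b2 a2 a3 | c3 b3 b2 a2 a3.
That gives 3 routes.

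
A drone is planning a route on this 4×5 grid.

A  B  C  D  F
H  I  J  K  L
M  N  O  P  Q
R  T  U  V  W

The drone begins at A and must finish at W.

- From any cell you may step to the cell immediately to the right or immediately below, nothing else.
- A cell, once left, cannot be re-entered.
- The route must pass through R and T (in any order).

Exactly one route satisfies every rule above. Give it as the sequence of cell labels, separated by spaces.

A H M R T U V W

Moves only go right or down, so the column and row indices never decrease.
Route from A: 3× down (reaching R), 4× right (reaching W) — 7 moves in all.
Check: all required cells visited.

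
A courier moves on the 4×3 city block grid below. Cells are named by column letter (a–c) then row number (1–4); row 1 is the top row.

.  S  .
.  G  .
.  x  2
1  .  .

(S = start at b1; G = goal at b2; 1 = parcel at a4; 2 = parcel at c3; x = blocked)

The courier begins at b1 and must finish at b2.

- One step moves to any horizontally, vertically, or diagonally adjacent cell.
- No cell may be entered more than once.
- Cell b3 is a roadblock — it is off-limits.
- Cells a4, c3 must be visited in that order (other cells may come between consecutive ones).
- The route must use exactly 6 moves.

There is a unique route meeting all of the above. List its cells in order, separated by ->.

The waypoints must appear in the order a4, c3, with no cell reused.
Route from b1: down-left to a2, 2× down (reaching a4), right to b4, up-right to c3, up-left to b2 — 6 moves in all.
Check: order respected (1 at step 3, 2 at step 5); 6 moves as required.

b1 -> a2 -> a3 -> a4 -> b4 -> c3 -> b2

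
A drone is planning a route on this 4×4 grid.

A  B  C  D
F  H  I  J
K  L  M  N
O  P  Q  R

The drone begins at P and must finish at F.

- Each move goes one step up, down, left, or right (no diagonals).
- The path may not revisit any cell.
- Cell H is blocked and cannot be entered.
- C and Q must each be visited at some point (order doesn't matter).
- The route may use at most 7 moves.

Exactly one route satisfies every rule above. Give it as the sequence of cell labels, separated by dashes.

The 7-move cap with required stops at C, Q leaves no slack for detours.
Route from P: right 1 to Q, up 3 to C, left 2 to A, down 1 to F — 7 moves in all.
Check: all required cells visited; 7 ≤ 7 moves.

P - Q - M - I - C - B - A - F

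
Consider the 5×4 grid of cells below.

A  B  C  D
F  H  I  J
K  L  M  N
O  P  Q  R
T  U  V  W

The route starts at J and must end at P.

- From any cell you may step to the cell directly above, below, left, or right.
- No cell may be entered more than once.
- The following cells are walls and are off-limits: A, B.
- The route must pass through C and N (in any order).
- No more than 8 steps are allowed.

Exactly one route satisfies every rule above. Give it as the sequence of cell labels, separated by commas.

The budget equals the shortest possible length, so every move has to be on a shortest route through the required cells.
Route from J: up to D, left to C, 2× down (reaching M), right to N, down to R, 2× left (reaching P) — 8 moves in all.
Check: all required cells visited; 8 ≤ 8 moves.

J, D, C, I, M, N, R, Q, P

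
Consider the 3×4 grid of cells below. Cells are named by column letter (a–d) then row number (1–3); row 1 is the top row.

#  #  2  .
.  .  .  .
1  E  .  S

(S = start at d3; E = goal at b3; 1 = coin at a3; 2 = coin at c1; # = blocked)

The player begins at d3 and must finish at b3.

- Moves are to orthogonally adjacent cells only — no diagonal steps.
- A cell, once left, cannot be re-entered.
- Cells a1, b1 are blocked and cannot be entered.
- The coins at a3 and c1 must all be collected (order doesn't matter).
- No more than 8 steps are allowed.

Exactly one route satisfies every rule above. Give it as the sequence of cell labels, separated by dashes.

Any route must reach a3 and c1 and still end at b3 within 8 moves, so the order of the required stops is forced.
Route from d3: up 2 to d1, left 1 to c1, down 1 to c2, left 2 to a2, down 1 to a3, right 1 to b3 — 8 moves in all.
Check: all required cells visited; 8 ≤ 8 moves.

d3 - d2 - d1 - c1 - c2 - b2 - a2 - a3 - b3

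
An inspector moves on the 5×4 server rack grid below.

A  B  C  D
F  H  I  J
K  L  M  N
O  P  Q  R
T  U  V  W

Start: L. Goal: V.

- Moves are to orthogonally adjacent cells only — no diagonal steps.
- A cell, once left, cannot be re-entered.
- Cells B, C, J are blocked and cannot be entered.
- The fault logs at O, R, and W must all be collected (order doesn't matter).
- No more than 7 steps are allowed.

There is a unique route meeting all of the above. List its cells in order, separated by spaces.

The budget equals the shortest possible length, so every move has to be on a shortest route through the required cells.
Route from L: left 1 to K, down 1 to O, right 3 to R, down 1 to W, left 1 to V — 7 moves in all.
Check: all required cells visited; 7 ≤ 7 moves.

L K O P Q R W V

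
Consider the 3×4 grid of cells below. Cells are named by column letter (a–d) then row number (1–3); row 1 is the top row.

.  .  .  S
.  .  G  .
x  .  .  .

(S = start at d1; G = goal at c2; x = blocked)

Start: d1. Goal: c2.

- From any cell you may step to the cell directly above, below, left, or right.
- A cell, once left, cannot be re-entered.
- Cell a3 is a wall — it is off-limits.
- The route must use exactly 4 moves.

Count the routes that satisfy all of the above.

2

Need simple routes of exactly 4 moves from d1 to c2 (Manhattan distance 2, so 1 moves are spent on a detour and 1 undoing it).
Enumerating: d1 d2 d3 c3 c2 | d1 c1 b1 b2 c2.
That gives 2 routes.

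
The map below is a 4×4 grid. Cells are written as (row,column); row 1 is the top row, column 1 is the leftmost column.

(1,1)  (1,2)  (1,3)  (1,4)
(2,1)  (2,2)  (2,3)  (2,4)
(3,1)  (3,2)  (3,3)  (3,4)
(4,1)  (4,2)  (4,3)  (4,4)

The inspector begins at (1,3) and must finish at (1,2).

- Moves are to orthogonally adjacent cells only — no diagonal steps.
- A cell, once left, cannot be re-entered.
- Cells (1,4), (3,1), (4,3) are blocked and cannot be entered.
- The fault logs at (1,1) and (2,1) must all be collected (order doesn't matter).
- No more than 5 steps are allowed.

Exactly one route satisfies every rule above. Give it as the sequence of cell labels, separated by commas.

The budget equals the shortest possible length, so every move has to be on a shortest route through the required cells.
Route from (1,3): down 1 to (2,3), left 2 to (2,1), up 1 to (1,1), right 1 to (1,2) — 5 moves in all.
Check: all required cells visited; 5 ≤ 5 moves.

(1,3), (2,3), (2,2), (2,1), (1,1), (1,2)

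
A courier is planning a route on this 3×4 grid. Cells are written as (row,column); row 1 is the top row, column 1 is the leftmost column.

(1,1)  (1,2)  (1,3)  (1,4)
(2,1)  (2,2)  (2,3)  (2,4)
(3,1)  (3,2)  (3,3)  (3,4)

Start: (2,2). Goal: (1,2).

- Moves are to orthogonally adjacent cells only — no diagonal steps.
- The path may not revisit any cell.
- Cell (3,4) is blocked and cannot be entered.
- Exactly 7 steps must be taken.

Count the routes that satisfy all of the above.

3

Need simple routes of exactly 7 moves from (2,2) to (1,2) (Manhattan distance 1, so 3 moves are spent on a detour and 3 undoing it).
Enumerating: (2,2) (3,2) (3,3) (2,3) (2,4) (1,4) (1,3) (1,2) | (2,2) (2,1) (3,1) (3,2) (3,3) (2,3) (1,3) (1,2) | (2,2) (2,3) (3,3) (3,2) (3,1) (2,1) (1,1) (1,2).
That gives 3 routes.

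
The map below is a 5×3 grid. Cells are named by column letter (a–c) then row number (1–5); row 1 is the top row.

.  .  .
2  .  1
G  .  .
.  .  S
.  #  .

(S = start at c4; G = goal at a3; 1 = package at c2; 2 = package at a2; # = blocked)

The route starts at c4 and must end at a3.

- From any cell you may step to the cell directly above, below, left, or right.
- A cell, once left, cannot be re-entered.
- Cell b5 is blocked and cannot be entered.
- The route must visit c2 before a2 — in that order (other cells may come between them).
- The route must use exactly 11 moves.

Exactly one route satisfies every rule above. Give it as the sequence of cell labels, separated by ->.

c4 -> c3 -> c2 -> c1 -> b1 -> a1 -> a2 -> b2 -> b3 -> b4 -> a4 -> a3

The waypoints must appear in the order c2, a2, with no cell reused.
Route from c4: 3× up (reaching c1), 2× left (reaching a1), down to a2, right to b2, 2× down (reaching b4), left to a4, up to a3 — 11 moves in all.
Check: order respected (1 at step 2, 2 at step 6); 11 moves as required.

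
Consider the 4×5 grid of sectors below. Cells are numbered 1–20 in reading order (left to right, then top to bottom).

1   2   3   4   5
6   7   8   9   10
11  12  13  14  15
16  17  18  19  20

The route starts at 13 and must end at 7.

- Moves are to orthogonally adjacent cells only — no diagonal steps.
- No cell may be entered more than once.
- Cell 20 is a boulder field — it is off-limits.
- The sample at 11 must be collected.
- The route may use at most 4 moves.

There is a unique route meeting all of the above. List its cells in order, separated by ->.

The 4-move cap with required stops at 11 leaves no slack for detours.
Route from 13: left 2 to 11, up 1 to 6, right 1 to 7 — 4 moves in all.
Check: all required cells visited; 4 ≤ 4 moves.

13 -> 12 -> 11 -> 6 -> 7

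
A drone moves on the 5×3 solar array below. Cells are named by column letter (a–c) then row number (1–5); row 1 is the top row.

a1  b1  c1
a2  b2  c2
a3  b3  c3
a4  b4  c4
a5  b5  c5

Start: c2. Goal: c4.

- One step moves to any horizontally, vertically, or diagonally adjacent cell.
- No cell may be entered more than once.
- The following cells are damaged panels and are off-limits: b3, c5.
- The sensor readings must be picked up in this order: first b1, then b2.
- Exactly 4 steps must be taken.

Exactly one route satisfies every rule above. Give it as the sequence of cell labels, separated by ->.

c2 -> b1 -> b2 -> c3 -> c4

The waypoints must appear in the order b1, b2, with no cell reused.
Route from c2: up-left 1 to b1, down 1 to b2, down-right 1 to c3, down 1 to c4 — 4 moves in all.
Check: order respected (b1 at step 1, b2 at step 2); 4 moves as required.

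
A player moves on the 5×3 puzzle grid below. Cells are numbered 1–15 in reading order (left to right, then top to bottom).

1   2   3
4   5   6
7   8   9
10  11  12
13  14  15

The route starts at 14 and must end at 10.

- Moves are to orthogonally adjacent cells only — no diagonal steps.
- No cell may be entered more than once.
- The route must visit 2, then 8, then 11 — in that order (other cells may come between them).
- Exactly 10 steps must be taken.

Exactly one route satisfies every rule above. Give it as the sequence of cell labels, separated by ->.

14 -> 15 -> 12 -> 9 -> 6 -> 3 -> 2 -> 5 -> 8 -> 11 -> 10

The waypoints must appear in the order 2, 8, 11, with no cell reused.
Route from 14: right to 15, 4× up (reaching 3), left to 2, 3× down (reaching 11), left to 10 — 10 moves in all.
Check: order respected (2 at step 6, 8 at step 8, 11 at step 9); 10 moves as required.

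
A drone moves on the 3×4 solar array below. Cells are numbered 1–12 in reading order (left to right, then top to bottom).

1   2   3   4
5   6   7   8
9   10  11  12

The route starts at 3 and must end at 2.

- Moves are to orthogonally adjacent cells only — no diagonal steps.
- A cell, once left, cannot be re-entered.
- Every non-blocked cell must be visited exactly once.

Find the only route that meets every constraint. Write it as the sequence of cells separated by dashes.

Need to visit all 12 open cells exactly once, starting at 3 and ending at 2.
Route from 3: right 1 to 4, down 2 to 12, left 1 to 11, up 1 to 7, left 1 to 6, down 1 to 10, left 1 to 9, up 2 to 1, right 1 to 2 — 11 moves in all.
Check: all 12 open cells covered.

3 - 4 - 8 - 12 - 11 - 7 - 6 - 10 - 9 - 5 - 1 - 2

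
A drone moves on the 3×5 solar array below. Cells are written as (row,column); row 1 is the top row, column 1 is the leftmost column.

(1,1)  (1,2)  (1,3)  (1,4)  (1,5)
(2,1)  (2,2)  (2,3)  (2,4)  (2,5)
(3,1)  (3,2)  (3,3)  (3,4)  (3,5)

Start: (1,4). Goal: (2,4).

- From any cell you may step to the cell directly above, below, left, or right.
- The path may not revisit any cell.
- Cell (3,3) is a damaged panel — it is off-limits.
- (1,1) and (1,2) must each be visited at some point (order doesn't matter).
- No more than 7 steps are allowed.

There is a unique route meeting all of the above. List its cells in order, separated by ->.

The budget equals the shortest possible length, so every move has to be on a shortest route through the required cells.
Route from (1,4): 3× left (reaching (1,1)), down to (2,1), 3× right (reaching (2,4)) — 7 moves in all.
Check: all required cells visited; 7 ≤ 7 moves.

(1,4) -> (1,3) -> (1,2) -> (1,1) -> (2,1) -> (2,2) -> (2,3) -> (2,4)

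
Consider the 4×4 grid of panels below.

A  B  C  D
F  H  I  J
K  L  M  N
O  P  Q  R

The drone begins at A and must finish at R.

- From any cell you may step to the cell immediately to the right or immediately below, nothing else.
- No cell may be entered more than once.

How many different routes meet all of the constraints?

A right/down-only route from A to R makes exactly 3 down-moves and 3 right-moves in some order.
With no other constraints that would be C(6,3) = 20 routes.
That gives 20 routes.

20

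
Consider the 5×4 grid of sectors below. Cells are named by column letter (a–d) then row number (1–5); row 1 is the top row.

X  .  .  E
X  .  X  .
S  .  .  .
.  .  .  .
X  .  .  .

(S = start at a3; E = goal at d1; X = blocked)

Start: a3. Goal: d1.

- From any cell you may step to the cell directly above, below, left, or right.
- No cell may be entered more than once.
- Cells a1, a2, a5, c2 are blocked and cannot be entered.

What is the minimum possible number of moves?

The Manhattan distance from a3 to d1 is |3−1| + |1−4| = 5, so at least 5 moves are needed.
A route of 5 moves achieves this: a3 → b3 → b2 → b1 → c1 → d1.
Since 5 matches the lower bound, it is optimal.

5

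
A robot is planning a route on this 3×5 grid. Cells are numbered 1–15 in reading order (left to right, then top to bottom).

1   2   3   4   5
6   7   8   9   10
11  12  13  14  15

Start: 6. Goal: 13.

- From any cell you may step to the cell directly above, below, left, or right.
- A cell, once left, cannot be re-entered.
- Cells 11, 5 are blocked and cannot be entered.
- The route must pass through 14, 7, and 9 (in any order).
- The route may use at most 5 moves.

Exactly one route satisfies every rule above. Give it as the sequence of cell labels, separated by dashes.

6 - 7 - 8 - 9 - 14 - 13

The budget equals the shortest possible length, so every move has to be on a shortest route through the required cells.
Route from 6: 3× right (reaching 9), down to 14, left to 13 — 5 moves in all.
Check: all required cells visited; 5 ≤ 5 moves.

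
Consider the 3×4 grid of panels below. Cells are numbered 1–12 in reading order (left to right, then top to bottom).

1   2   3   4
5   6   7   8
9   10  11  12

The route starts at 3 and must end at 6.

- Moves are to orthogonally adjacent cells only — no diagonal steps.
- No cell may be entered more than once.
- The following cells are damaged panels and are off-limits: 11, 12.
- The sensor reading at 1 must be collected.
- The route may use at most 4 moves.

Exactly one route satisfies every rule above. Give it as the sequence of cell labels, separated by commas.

3, 2, 1, 5, 6

Any route must reach 1 and still end at 6 within 4 moves, so the order of the required stops is forced.
Route from 3: 2× left (reaching 1), down to 5, right to 6 — 4 moves in all.
Check: all required cells visited; 4 ≤ 4 moves.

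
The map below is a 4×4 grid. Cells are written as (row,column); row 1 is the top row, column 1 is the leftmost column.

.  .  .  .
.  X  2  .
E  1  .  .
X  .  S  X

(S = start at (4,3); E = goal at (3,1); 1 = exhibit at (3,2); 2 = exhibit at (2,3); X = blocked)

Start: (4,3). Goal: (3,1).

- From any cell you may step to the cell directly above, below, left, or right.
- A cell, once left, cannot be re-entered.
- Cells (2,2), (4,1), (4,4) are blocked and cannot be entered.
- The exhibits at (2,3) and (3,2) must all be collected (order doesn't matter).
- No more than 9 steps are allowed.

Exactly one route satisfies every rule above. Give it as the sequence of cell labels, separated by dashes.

(4,3) - (4,2) - (3,2) - (3,3) - (2,3) - (1,3) - (1,2) - (1,1) - (2,1) - (3,1)

The 9-move cap with required stops at (2,3), (3,2) leaves no slack for detours.
Route from (4,3): left to (4,2), up to (3,2), right to (3,3), 2× up (reaching (1,3)), 2× left (reaching (1,1)), 2× down (reaching (3,1)) — 9 moves in all.
Check: all required cells visited; 9 ≤ 9 moves.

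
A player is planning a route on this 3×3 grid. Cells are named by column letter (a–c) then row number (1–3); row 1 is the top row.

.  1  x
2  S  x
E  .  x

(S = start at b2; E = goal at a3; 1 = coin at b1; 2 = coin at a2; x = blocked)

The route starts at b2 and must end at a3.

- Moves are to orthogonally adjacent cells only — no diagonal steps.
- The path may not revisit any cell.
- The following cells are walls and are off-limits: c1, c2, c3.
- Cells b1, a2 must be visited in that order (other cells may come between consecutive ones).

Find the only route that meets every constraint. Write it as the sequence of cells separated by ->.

The waypoints must appear in the order b1, a2, with no cell reused.
Route from b2: up to b1, left to a1, 2× down (reaching a3) — 4 moves in all.
Check: order respected (1 at step 1, 2 at step 3).

b2 -> b1 -> a1 -> a2 -> a3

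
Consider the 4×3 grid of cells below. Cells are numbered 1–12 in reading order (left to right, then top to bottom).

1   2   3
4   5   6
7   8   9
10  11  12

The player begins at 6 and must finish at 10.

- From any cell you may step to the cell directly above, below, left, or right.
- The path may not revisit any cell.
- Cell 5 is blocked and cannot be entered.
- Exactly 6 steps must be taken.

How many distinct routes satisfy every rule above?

2

Need simple routes of exactly 6 moves from 6 to 10 (Manhattan distance 4, so 1 moves are spent on a detour and 1 undoing it).
Enumerating: 6 3 2 1 4 7 10 | 6 9 12 11 8 7 10.
That gives 2 routes.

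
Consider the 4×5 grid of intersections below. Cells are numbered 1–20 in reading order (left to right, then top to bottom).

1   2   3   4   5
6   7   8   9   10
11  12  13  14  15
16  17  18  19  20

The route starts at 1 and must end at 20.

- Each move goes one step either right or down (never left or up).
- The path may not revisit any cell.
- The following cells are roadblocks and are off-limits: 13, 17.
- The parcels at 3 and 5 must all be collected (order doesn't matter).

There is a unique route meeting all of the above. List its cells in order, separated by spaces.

Moves only go right or down, so the column and row indices never decrease.
Route from 1: 4× right (reaching 5), 3× down (reaching 20) — 7 moves in all.
Check: all required cells visited.

1 2 3 4 5 10 15 20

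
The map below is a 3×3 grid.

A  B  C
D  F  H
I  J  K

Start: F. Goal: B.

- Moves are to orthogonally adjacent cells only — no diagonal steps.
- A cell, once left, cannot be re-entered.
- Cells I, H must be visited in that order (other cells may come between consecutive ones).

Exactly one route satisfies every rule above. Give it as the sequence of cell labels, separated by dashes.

The waypoints must appear in the order I, H, with no cell reused.
Route from F: left 1 to D, down 1 to I, right 2 to K, up 2 to C, left 1 to B — 7 moves in all.
Check: order respected (I at step 2, H at step 5).

F - D - I - J - K - H - C - B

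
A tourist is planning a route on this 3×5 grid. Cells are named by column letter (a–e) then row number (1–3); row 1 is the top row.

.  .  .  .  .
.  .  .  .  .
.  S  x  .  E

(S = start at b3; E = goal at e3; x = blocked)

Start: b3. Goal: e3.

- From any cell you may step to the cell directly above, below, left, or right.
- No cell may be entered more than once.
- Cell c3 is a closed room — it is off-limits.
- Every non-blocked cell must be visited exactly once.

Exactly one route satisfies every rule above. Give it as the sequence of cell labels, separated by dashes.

b3 - a3 - a2 - a1 - b1 - b2 - c2 - c1 - d1 - e1 - e2 - d2 - d3 - e3

Need to visit all 14 open cells exactly once, starting at b3 and ending at e3.
Cell a1 has only two open neighbours (a2 and b1), so the path must pass straight through it: one of those is the cell it's entered from and the other is where it exits.
Route from b3: left to a3, 2× up (reaching a1), right to b1, down to b2, right to c2, up to c1, 2× right (reaching e1), down to e2, left to d2, down to d3, right to e3 — 13 moves in all.
Check: all 14 open cells covered.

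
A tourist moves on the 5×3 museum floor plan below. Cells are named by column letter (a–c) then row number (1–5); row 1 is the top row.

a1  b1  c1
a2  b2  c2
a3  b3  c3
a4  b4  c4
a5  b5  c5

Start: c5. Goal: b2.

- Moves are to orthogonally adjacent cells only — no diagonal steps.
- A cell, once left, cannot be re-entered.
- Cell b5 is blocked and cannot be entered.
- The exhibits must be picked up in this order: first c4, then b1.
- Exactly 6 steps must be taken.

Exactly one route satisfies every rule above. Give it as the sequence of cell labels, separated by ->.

c5 -> c4 -> c3 -> c2 -> c1 -> b1 -> b2

The waypoints must appear in the order c4, b1, with no cell reused.
Route from c5: 4× up (reaching c1), left to b1, down to b2 — 6 moves in all.
Check: order respected (c4 at step 1, b1 at step 5); 6 moves as required.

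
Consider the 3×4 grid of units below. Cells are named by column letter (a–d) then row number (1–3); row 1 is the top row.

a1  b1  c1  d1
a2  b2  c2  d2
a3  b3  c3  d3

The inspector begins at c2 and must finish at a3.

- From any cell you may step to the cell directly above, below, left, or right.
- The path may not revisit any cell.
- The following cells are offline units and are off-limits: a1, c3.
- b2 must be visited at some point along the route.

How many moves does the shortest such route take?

3

Any route passes through b2 somewhere between c2 and a3. Summing Manhattan distances along the two legs (c2 → b2 → a3) gives a lower bound of 1 + 2 = 3 moves.
A route of 3 moves achieves this: c2 → b2 → b3 → a3.
Since 3 matches the lower bound, it is optimal.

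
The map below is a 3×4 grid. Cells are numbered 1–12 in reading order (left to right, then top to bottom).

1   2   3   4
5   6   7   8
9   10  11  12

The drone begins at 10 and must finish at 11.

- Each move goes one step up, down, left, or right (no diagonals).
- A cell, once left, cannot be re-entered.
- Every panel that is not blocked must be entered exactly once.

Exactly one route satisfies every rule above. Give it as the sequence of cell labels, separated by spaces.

Need to visit all 12 open cells exactly once, starting at 10 and ending at 11.
Route from 10: left 1 to 9, up 2 to 1, right 1 to 2, down 1 to 6, right 1 to 7, up 1 to 3, right 1 to 4, down 2 to 12, left 1 to 11 — 11 moves in all.
Check: all 12 open cells covered.

10 9 5 1 2 6 7 3 4 8 12 11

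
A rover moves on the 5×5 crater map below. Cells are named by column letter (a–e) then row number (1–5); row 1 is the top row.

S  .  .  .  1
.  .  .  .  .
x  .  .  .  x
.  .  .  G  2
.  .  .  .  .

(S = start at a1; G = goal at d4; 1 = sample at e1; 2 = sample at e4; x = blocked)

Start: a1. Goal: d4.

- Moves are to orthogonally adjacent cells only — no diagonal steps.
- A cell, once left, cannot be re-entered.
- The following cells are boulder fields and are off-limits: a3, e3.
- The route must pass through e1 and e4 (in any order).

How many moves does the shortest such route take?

Any route passes through e1 and e4 in some order between a1 and d4. Summing Manhattan distances along each leg and taking the cheapest ordering (a1 → e1 → e4 → d4) gives a lower bound of 4 + 3 + 1 = 8 moves.
That bound ignores the blocked cells. Measuring each leg by the fewest moves that actually steer around them (a1→e1: 4; e1→e4: 5; e4→d4: 1) raises the lower bound to 10.
The shortest route satisfying every rule uses 14 moves: a1 → b1 → c1 → d1 → e1 → e2 → d2 → d3 → c3 → c4 → c5 → d5 → e5 → e4 → d4.
The bound of 10 isn't tight here; checking systematically, no route of length 10 through 13 satisfies every constraint (on a 4-connected grid the length of any start-to-goal walk has the same parity as the Manhattan bound, so only lengths 10, 12, 14, … need checking), so 14 is the minimum.

14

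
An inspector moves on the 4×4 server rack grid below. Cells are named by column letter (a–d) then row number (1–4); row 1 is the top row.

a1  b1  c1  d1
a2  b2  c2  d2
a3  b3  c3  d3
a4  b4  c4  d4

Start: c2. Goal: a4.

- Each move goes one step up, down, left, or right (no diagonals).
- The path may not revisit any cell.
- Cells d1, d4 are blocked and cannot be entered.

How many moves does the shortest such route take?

4

The Manhattan distance from c2 to a4 is |2−4| + |3−1| = 4, so at least 4 moves are needed.
A route of 4 moves achieves this: c2 → c3 → c4 → b4 → a4.
Since 4 matches the lower bound, it is optimal.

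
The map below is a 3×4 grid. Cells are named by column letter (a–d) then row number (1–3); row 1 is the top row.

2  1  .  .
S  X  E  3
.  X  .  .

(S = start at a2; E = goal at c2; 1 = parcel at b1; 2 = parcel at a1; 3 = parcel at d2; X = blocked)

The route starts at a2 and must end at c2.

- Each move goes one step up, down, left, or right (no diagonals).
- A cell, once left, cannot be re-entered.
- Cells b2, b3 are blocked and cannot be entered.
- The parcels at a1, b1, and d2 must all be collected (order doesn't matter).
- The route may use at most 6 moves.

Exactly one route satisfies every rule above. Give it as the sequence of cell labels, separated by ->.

a2 -> a1 -> b1 -> c1 -> d1 -> d2 -> c2

The budget equals the shortest possible length, so every move has to be on a shortest route through the required cells.
Route from a2: up to a1, 3× right (reaching d1), down to d2, left to c2 — 6 moves in all.
Check: all required cells visited; 6 ≤ 6 moves.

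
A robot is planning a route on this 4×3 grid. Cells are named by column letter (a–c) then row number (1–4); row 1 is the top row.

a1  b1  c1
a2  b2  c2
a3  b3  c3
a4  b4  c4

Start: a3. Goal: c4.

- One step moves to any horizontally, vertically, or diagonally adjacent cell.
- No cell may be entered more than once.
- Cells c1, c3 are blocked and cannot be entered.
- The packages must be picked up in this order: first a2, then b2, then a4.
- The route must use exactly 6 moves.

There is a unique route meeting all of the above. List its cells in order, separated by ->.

a3 -> a2 -> b2 -> b3 -> a4 -> b4 -> c4

The waypoints must appear in the order a2, b2, a4, with no cell reused.
Route from a3: up 1 to a2, right 1 to b2, down 1 to b3, down-left 1 to a4, right 2 to c4 — 6 moves in all.
Check: order respected (a2 at step 1, b2 at step 2, a4 at step 4); 6 moves as required.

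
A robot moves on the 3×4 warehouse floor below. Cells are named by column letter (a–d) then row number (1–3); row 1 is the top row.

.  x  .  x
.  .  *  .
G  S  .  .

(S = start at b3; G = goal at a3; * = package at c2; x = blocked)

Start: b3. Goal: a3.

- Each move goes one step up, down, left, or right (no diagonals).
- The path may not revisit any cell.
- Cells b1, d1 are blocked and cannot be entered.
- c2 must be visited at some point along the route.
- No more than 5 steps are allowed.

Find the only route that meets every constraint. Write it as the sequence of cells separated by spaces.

b3 c3 c2 b2 a2 a3

The budget equals the shortest possible length, so every move has to be on a shortest route through the required cells.
Route from b3: right 1 to c3, up 1 to c2, left 2 to a2, down 1 to a3 — 5 moves in all.
Check: all required cells visited; 5 ≤ 5 moves.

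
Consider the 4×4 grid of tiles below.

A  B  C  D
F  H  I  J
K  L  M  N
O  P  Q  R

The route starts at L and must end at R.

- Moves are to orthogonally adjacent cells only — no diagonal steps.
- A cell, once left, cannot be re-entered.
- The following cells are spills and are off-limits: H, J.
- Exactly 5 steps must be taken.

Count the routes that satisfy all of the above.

2

Need simple routes of exactly 5 moves from L to R (Manhattan distance 3, so 1 moves are spent on a detour and 1 undoing it).
Enumerating: L P Q M N R | L K O P Q R.
That gives 2 routes.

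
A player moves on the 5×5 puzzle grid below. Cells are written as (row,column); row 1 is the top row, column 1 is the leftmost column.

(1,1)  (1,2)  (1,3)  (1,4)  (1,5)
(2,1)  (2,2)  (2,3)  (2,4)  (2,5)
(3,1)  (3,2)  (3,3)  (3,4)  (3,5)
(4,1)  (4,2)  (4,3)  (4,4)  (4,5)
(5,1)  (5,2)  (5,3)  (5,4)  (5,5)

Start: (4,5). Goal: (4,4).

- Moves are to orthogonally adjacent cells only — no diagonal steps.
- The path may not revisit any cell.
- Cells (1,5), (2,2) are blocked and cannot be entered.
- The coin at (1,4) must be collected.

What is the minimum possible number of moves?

9

Any route passes through (1,4) somewhere between (4,5) and (4,4). Summing Manhattan distances along the two legs ((4,5) → (1,4) → (4,4)) gives a lower bound of 4 + 3 = 7 moves.
The shortest route satisfying every rule uses 9 moves: (4,5) → (3,5) → (2,5) → (2,4) → (1,4) → (1,3) → (2,3) → (3,3) → (4,3) → (4,4).
The no-revisit rule (legs can't share cells) pushes the minimum above the 7-move bound; an exhaustive check rules out every length from 7 to 8, leaving 9 as the minimum.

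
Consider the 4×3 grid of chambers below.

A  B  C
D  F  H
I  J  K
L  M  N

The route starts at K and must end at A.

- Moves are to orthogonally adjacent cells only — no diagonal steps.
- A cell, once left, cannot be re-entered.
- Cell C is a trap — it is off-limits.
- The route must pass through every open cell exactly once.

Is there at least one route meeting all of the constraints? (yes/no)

no

Colour the cells like a checkerboard: each orthogonal step flips colour, so a Hamiltonian route alternates colours. Here there are 5 cells of one colour and 6 of the other, with start on the same colour as the goal — the counts and endpoints can't be arranged into an alternating sequence of length 11, so no Hamiltonian route exists.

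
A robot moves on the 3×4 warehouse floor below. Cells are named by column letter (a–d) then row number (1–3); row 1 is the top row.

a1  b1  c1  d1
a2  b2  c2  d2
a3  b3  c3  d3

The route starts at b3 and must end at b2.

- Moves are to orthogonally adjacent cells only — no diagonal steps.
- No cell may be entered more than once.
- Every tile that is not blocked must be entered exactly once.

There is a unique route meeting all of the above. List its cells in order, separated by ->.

Need to visit all 12 open cells exactly once, starting at b3 and ending at b2.
Cell a1 has only two open neighbours (a2 and b1), so the path must pass straight through it: one of those is the cell it's entered from and the other is where it exits.
Route from b3: left 1 to a3, up 2 to a1, right 3 to d1, down 2 to d3, left 1 to c3, up 1 to c2, left 1 to b2 — 11 moves in all.
Check: all 12 open cells covered.

b3 -> a3 -> a2 -> a1 -> b1 -> c1 -> d1 -> d2 -> d3 -> c3 -> c2 -> b2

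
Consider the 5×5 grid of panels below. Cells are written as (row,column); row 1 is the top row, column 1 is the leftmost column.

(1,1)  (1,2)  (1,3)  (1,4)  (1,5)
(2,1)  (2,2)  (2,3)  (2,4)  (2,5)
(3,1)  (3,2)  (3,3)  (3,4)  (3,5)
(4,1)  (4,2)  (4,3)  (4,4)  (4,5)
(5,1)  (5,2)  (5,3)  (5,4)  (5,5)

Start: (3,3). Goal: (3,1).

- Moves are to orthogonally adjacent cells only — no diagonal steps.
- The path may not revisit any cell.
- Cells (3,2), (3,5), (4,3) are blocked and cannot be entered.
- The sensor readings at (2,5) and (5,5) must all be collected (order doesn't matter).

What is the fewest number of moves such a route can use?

16

Any route passes through (2,5) and (5,5) in some order between (3,3) and (3,1). Summing Manhattan distances along each leg and taking the cheapest ordering ((3,3) → (2,5) → (5,5) → (3,1)) gives a lower bound of 3 + 3 + 6 = 12 moves.
That bound ignores the blocked cells. Measuring each leg by the fewest moves that actually steer around them ((3,3)→(2,5): 3; (2,5)→(5,5): 5; (5,5)→(3,1): 6) raises the lower bound to 14.
The shortest route satisfying every rule uses 16 moves: (3,3) → (2,3) → (1,3) → (1,4) → (1,5) → (2,5) → (2,4) → (3,4) → (4,4) → (4,5) → (5,5) → (5,4) → (5,3) → (5,2) → (4,2) → (4,1) → (3,1).
The bound of 14 isn't tight here; checking systematically, no route of length 14 through 15 satisfies every constraint, so 16 is the minimum.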